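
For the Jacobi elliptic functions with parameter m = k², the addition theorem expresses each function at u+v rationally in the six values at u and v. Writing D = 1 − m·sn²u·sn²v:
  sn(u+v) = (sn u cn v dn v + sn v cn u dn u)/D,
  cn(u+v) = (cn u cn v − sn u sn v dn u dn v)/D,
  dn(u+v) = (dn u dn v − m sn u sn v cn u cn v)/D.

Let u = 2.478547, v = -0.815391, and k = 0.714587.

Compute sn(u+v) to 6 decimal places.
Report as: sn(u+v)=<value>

sn u = 0.9030633737490943, cn u = -0.4295073258896799, dn u = 0.7639146035958473
sn v = -0.6999690762829774, cn v = 0.7141731528470917, dn v = 0.8659163712737289
m = k² = 0.510634580569
D = 1 − m·sn²u·sn²v = 0.7959651339621603
sn(u+v) = (sn u·cn v·dn v + sn v·cn u·dn u)/D = 0.788131933113343/0.7959651339621603 = 0.9901588643590139

sn(u+v)=0.990159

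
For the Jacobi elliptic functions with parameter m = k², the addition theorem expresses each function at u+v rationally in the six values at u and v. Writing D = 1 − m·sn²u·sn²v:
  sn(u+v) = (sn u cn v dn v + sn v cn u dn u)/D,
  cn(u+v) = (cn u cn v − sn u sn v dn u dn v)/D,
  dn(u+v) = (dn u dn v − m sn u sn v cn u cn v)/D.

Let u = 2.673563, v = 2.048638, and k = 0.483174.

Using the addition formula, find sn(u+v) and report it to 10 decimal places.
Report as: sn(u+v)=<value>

sn u = 0.6202854779982992, cn u = -0.7843761379494034, dn u = 0.9540316683044107
sn v = 0.9469509891460239, cn v = -0.3213780082011943, dn v = 0.8891879605925295
m = k² = 0.233457114276
D = 1 − m·sn²u·sn²v = 0.9194537465430983
sn(u+v) = (sn u·cn v·dn v + sn v·cn u·dn u)/D = -0.8858782191591317/0.9194537465430983 = -0.9634831795398065

sn(u+v)=-0.9634831795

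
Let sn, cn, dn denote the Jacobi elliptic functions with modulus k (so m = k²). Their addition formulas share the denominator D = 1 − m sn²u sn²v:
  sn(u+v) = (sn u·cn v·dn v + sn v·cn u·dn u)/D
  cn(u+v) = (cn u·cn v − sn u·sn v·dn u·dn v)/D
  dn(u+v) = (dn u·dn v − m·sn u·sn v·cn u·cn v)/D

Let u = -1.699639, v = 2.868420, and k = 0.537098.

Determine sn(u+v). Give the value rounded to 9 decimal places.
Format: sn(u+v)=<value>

sn(u+v)=0.895932397

sn u = -0.9999796110434906, cn u = 0.006385726059674456, dn u = 0.8435268233165003
sn v = 0.5129780352206088, cn v = -0.8584017330954102, dn v = 0.9612954893919921
m = k² = 0.288474261604
D = 1 − m·sn²u·sn²v = 0.9240921133852569
sn(u+v) = (sn u·cn v·dn v + sn v·cn u·dn u)/D = 0.8279240617990644/0.9240921133852569 = 0.89593239657257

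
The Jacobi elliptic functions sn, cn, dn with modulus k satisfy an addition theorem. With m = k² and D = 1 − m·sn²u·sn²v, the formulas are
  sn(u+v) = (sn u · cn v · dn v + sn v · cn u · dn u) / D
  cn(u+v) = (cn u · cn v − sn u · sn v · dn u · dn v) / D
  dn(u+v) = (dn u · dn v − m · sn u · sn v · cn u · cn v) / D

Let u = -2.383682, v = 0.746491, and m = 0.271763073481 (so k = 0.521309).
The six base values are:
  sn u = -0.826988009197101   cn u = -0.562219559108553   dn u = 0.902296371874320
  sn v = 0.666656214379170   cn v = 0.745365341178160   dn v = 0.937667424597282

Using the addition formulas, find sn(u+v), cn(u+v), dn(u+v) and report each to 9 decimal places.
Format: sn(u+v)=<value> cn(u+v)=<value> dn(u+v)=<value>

sn(u+v)=-0.998665187 cn(u+v)=0.051651188 dn(u+v)=0.853792685

m = k² = 0.271763073481
D = 1 − m·sn²u·sn²v = 0.9173975869678937
sn(u+v) = (sn u·cn v·dn v + sn v·cn u·dn u)/D = -0.9161730323033828/0.9173975869678937 = -0.9986651865211917
cn(u+v) = (cn u·cn v − sn u·sn v·dn u·dn v)/D = 0.04738467531321542/0.9173975869678937 = 0.05165118808501264
dn(u+v) = (dn u·dn v − m·sn u·sn v·cn u·cn v)/D = 0.7832673486561693/0.9173975869678937 = 0.8537926846362867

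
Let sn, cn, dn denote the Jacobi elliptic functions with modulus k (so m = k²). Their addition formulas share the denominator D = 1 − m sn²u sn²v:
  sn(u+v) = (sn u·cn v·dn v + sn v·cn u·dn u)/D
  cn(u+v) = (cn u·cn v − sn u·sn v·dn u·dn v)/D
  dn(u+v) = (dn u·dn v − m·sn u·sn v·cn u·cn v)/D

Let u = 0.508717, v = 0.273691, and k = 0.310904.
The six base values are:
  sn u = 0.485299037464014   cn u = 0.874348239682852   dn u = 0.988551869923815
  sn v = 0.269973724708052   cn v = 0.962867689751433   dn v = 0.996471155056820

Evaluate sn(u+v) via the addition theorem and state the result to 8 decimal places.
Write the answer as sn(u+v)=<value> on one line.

m = k² = 0.096661297216
D = 1 − m·sn²u·sn²v = 0.9983407398776466
sn(u+v) = (sn u·cn v·dn v + sn v·cn u·dn u)/D = 0.6989785165646624/0.9983407398776466 = 0.7001402313305645

sn(u+v)=0.70014023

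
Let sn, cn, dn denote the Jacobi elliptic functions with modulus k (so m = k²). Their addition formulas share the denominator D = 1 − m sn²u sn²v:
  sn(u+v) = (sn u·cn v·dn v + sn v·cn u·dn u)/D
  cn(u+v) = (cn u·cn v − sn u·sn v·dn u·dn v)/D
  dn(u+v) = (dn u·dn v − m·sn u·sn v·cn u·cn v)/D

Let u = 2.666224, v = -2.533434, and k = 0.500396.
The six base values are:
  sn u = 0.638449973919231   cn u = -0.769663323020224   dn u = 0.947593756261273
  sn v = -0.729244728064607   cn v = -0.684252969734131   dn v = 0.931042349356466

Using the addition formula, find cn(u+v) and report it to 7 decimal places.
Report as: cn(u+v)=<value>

m = k² = 0.250396156816
D = 1 − m·sn²u·sn²v = 0.9457214793809526
cn(u+v) = (cn u·cn v − sn u·sn v·dn u·dn v)/D = 0.9374078692832219/0.9457214793809526 = 0.9912092404804292

cn(u+v)=0.9912092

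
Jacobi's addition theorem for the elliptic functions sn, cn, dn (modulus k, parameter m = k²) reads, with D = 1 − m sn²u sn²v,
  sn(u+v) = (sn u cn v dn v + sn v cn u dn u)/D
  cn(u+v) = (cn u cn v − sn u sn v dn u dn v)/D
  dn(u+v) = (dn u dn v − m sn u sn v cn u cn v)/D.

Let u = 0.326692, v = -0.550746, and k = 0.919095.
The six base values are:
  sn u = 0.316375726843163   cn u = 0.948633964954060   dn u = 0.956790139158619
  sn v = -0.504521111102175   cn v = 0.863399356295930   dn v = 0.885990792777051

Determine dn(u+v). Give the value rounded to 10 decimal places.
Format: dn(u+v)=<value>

dn(u+v)=0.9792189282

m = k² = 0.844735619025
D = 1 − m·sn²u·sn²v = 0.9784778424719242
dn(u+v) = (dn u·dn v − m·sn u·sn v·cn u·cn v)/D = 0.9581440241470434/0.9784778424719242 = 0.9792189281736706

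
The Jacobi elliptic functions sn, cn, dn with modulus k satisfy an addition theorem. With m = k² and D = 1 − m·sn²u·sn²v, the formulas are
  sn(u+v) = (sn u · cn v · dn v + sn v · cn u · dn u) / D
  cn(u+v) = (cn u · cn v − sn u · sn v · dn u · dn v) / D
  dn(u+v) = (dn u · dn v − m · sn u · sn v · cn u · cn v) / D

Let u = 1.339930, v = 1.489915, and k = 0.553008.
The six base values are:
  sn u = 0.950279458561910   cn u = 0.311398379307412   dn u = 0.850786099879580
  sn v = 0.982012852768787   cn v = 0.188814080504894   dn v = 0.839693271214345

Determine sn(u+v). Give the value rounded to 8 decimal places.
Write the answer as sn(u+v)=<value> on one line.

m = k² = 0.305817848064
D = 1 − m·sn²u·sn²v = 0.7336824081896259
sn(u+v) = (sn u·cn v·dn v + sn v·cn u·dn u)/D = 0.4108309406179336/0.7336824081896259 = 0.5599574639272954

sn(u+v)=0.55995746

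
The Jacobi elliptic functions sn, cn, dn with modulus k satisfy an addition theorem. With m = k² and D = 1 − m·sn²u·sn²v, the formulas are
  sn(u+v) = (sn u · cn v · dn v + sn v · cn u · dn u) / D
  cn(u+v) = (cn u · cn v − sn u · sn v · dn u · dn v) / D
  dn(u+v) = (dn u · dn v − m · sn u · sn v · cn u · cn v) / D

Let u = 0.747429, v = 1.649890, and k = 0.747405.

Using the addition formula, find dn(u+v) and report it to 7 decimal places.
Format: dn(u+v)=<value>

dn(u+v)=0.7078153

sn u = 0.6540926117433606, cn u = 0.7564144731975647, dn u = 0.872355478635377
sn v = 0.985244797282746, cn v = 0.1711510719431251, dn v = 0.6765715625430562
m = k² = 0.558614234025
D = 1 − m·sn²u·sn²v = 0.7680049143317318
dn(u+v) = (dn u·dn v − m·sn u·sn v·cn u·cn v)/D = 0.5436056589356824/0.7680049143317318 = 0.7078153391878916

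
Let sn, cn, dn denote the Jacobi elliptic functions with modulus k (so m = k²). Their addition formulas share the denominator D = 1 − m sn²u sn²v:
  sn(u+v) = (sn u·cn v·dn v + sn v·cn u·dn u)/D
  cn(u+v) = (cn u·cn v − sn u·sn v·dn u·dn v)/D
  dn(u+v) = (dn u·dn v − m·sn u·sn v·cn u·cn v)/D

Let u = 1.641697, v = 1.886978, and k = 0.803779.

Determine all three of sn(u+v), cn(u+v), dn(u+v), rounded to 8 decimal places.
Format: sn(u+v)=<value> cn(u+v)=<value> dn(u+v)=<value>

sn u = 0.9763805435965301, cn u = 0.216057941502145, dn u = 0.6197564842928683
sn v = 0.9976237904562069, cn v = 0.0688968266017401, dn v = 0.5974998095159202
m = k² = 0.646060680841
D = 1 − m·sn²u·sn²v = 0.3870216461584196
sn(u+v) = (sn u·cn v·dn v + sn v·cn u·dn u)/D = 0.1737786538946053/0.3870216461584196 = 0.4490153344639346
cn(u+v) = (cn u·cn v − sn u·sn v·dn u·dn v)/D = -0.3458131490353597/0.3870216461584196 = -0.8935240508325677
dn(u+v) = (dn u·dn v − m·sn u·sn v·cn u·cn v)/D = 0.3609367739899644/0.3870216461584196 = 0.9326009993824018

sn(u+v)=0.44901533 cn(u+v)=-0.89352405 dn(u+v)=0.93260100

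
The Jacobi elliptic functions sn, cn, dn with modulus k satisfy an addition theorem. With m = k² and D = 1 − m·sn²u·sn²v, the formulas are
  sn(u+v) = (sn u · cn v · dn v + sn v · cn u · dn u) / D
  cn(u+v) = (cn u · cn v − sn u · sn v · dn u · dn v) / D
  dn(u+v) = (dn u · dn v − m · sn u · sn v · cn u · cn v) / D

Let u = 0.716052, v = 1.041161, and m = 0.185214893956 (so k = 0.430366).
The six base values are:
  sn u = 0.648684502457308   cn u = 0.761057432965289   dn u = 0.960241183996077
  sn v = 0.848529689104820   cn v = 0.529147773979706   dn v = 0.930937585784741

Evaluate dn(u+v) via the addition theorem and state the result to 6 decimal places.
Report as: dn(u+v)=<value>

dn(u+v)=0.903573

m = k² = 0.185214893956
D = 1 − m·sn²u·sn²v = 0.9438852494078181
dn(u+v) = (dn u·dn v − m·sn u·sn v·cn u·cn v)/D = 0.8528691538498479/0.9438852494078181 = 0.903572923069756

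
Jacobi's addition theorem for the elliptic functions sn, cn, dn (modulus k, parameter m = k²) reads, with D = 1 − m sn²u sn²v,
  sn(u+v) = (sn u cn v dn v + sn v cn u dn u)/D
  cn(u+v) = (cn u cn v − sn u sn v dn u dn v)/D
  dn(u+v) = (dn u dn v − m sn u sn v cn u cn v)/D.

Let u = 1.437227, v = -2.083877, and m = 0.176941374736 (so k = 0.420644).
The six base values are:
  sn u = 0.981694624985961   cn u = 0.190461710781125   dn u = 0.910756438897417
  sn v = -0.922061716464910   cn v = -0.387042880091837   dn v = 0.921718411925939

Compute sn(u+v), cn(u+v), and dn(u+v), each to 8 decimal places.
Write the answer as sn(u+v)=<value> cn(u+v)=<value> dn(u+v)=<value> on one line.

m = k² = 0.176941374736
D = 1 − m·sn²u·sn²v = 0.8550219664226712
sn(u+v) = (sn u·cn v·dn v + sn v·cn u·dn u)/D = -0.5101589311944428/0.8550219664226712 = -0.5966617832392051
cn(u+v) = (cn u·cn v − sn u·sn v·dn u·dn v)/D = 0.6861489838131623/0.8550219664226712 = 0.802492813937802
dn(u+v) = (dn u·dn v − m·sn u·sn v·cn u·cn v)/D = 0.8276541687764037/0.8550219664226712 = 0.9679917022941859

sn(u+v)=-0.59666178 cn(u+v)=0.80249281 dn(u+v)=0.96799170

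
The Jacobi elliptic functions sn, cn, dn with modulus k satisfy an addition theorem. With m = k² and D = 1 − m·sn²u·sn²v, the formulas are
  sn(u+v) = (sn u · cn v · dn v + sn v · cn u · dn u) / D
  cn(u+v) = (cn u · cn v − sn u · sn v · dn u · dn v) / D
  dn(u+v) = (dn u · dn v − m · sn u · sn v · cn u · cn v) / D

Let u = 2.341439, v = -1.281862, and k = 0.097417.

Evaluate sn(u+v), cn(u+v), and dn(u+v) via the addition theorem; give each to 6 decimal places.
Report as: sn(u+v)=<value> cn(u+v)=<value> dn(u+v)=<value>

sn(u+v)=0.871413 cn(u+v)=0.490550 dn(u+v)=0.996390

sn u = 0.7221574790215025, cn u = -0.6917286863310703, dn u = 0.9975223401460725
sn v = -0.9578633417401422, cn v = 0.2872243348854819, dn v = 0.9956369008527803
m = k² = 0.009490071889
D = 1 − m·sn²u·sn²v = 0.995459115719142
sn(u+v) = (sn u·cn v·dn v + sn v·cn u·dn u)/D = 0.867456101684302/0.995459115719142 = 0.871413087676265
cn(u+v) = (cn u·cn v − sn u·sn v·dn u·dn v)/D = 0.4883223962906168/0.995459115719142 = 0.4905499267419353
dn(u+v) = (dn u·dn v − m·sn u·sn v·cn u·cn v)/D = 0.9918657978450815/0.995459115719142 = 0.9963902908544218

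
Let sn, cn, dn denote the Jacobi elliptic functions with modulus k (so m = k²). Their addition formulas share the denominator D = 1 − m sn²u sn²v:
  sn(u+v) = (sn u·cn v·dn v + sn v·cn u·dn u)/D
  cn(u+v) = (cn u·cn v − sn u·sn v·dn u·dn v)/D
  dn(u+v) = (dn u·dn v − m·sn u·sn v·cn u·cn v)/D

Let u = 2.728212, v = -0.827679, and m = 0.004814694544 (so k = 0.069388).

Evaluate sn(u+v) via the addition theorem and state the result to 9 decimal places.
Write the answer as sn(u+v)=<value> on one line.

sn(u+v)=0.946985080

sn u = 0.4051255210293752, cn u = -0.9142610744260511, dn u = 0.999604811979102
sn v = -0.7360946478149166, cn v = 0.6768786223971281, dn v = 0.998694762372515
m = k² = 0.004814694544
D = 1 − m·sn²u·sn²v = 0.9995718309565002
sn(u+v) = (sn u·cn v·dn v + sn v·cn u·dn u)/D = 0.9465796101556198/0.9995718309565002 = 0.9469850798514684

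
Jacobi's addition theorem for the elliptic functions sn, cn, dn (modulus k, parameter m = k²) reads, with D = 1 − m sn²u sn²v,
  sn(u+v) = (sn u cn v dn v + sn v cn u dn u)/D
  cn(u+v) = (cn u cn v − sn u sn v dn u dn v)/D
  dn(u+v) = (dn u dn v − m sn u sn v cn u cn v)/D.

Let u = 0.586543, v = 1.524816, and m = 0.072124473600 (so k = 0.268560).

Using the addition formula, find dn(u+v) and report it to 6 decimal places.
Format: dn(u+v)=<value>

dn(u+v)=0.971635

sn u = 0.5515997156152739, cn u = 0.8341089579504281, dn u = 0.9889667565958169
sn v = 0.9973552941585744, cn v = 0.07268023950059278, dn v = 0.9634606987111023
m = k² = 0.0721244736
D = 1 − m·sn²u·sn²v = 0.9781711669997735
dn(u+v) = (dn u·dn v − m·sn u·sn v·cn u·cn v)/D = 0.9504251556989171/0.9781711669997735 = 0.9716348096969998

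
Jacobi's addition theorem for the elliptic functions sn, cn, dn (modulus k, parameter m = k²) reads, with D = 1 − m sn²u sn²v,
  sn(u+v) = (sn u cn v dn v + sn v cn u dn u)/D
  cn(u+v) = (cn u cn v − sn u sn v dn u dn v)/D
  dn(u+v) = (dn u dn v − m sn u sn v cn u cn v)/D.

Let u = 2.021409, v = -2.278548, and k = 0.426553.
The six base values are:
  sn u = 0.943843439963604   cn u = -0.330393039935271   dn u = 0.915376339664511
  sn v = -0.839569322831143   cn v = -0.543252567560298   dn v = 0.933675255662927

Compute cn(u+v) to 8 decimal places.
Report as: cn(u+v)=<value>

m = k² = 0.181947461809
D = 1 − m·sn²u·sn²v = 0.8857492531460913
cn(u+v) = (cn u·cn v − sn u·sn v·dn u·dn v)/D = 0.8567416101008731/0.8857492531460913 = 0.9672507281917698

cn(u+v)=0.96725073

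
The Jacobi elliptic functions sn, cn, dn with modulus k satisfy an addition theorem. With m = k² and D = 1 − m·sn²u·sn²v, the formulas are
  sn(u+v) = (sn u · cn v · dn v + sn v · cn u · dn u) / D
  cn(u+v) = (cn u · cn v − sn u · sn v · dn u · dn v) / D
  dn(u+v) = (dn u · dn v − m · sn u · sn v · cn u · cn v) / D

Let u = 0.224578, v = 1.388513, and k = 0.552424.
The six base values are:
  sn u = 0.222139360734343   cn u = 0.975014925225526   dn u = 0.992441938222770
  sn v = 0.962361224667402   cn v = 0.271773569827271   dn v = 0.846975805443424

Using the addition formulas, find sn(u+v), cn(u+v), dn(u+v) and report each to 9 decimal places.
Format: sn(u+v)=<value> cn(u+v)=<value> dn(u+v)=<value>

sn(u+v)=0.996252456 cn(u+v)=0.086493029 dn(u+v)=0.834931573

m = k² = 0.305172275776
D = 1 − m·sn²u·sn²v = 0.9860532715788353
sn(u+v) = (sn u·cn v·dn v + sn v·cn u·dn u)/D = 0.9823579935213532/0.9860532715788353 = 0.9962524559635958
cn(u+v) = (cn u·cn v − sn u·sn v·dn u·dn v)/D = 0.08528673376337788/0.9860532715788353 = 0.0864930285427882
dn(u+v) = (dn u·dn v − m·sn u·sn v·cn u·cn v)/D = 0.8232870090127079/0.9860532715788353 = 0.8349315729103443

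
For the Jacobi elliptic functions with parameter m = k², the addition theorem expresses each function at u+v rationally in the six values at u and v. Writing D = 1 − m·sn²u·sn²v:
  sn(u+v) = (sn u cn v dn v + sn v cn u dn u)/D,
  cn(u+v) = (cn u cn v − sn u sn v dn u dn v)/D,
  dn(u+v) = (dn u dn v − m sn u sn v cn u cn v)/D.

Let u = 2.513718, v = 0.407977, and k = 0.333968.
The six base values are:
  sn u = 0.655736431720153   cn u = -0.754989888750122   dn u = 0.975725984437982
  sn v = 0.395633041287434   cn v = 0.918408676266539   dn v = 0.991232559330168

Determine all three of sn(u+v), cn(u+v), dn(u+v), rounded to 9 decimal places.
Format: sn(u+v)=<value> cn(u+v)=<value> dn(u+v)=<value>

m = k² = 0.111534625024
D = 1 − m·sn²u·sn²v = 0.9924932241741727
sn(u+v) = (sn u·cn v·dn v + sn v·cn u·dn u)/D = 0.3055056541558393/0.9924932241741727 = 0.3078163625852886
cn(u+v) = (cn u·cn v − sn u·sn v·dn u·dn v)/D = -0.944303497457495/0.9924932241741727 = -0.9514457876961578
dn(u+v) = (dn u·dn v − m·sn u·sn v·cn u·cn v)/D = 0.9872349569750183/0.9924932241741727 = 0.994701961614368

sn(u+v)=0.307816363 cn(u+v)=-0.951445788 dn(u+v)=0.994701962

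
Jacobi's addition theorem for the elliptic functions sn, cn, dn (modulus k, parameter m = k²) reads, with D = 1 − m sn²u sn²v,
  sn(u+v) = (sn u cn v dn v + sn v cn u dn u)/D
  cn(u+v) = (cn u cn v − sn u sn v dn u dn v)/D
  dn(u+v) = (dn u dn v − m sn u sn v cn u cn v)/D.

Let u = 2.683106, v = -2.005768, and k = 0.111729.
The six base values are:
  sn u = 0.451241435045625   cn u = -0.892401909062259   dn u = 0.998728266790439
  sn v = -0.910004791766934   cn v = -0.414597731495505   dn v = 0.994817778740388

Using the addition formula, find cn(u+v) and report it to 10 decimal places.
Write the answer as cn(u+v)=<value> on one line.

m = k² = 0.012483369441
D = 1 − m·sn²u·sn²v = 0.9978950725813268
cn(u+v) = (cn u·cn v − sn u·sn v·dn u·dn v)/D = 0.7779721820636848/0.9978950725813268 = 0.779613211288085

cn(u+v)=0.7796132113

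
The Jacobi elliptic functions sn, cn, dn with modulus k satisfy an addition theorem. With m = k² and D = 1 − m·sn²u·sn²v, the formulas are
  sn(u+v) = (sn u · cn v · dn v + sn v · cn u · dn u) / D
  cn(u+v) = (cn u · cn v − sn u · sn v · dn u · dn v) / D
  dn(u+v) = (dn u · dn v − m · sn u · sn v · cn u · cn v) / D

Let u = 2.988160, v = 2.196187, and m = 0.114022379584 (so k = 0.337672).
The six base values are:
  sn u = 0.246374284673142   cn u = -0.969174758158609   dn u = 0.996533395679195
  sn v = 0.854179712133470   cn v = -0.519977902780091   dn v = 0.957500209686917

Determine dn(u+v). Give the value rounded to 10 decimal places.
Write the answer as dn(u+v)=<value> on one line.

dn(u+v)=0.9468698393

m = k² = 0.114022379584
D = 1 − m·sn²u·sn²v = 0.9949501397771009
dn(u+v) = (dn u·dn v − m·sn u·sn v·cn u·cn v)/D = 0.9420882789692478/0.9949501397771009 = 0.9468698393070272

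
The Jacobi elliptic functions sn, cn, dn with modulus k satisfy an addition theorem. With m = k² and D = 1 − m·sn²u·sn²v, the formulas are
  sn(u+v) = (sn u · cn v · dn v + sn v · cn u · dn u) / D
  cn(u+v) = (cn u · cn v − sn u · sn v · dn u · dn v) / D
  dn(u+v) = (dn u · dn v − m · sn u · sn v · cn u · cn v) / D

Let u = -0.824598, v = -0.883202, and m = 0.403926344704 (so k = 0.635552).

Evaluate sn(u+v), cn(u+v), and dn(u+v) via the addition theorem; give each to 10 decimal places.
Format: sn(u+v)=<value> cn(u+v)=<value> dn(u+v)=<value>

sn(u+v)=-0.9984348139 cn(u+v)=0.0559278326 dn(u+v)=0.7728758669

sn u = -0.7116775846077597, cn u = 0.7025062388099233, dn u = 0.8918617446613917
sn v = -0.7471765419448599, cn v = 0.6646256203061397, dn v = 0.8800561997252296
m = k² = 0.403926344704
D = 1 − m·sn²u·sn²v = 0.8857870863094178
sn(u+v) = (sn u·cn v·dn v + sn v·cn u·dn u)/D = -0.8844006646459115/0.8857870863094178 = -0.9984348138678757
cn(u+v) = (cn u·cn v − sn u·sn v·dn u·dn v)/D = 0.04954015186086844/0.8857870863094178 = 0.05592783257574312
dn(u+v) = (dn u·dn v − m·sn u·sn v·cn u·cn v)/D = 0.6846034621881222/0.8857870863094178 = 0.7728758668637676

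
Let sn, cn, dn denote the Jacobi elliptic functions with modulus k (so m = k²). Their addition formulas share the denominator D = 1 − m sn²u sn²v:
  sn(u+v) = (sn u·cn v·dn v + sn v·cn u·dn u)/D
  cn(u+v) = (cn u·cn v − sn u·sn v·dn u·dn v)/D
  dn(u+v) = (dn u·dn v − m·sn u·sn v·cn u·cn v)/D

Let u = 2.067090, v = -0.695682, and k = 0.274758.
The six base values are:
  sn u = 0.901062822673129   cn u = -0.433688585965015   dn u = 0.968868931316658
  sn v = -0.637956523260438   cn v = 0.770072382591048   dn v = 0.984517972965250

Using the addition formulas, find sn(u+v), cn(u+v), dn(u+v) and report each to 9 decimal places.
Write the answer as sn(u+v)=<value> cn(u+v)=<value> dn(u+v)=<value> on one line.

m = k² = 0.075491958564
D = 1 − m·sn²u·sn²v = 0.9750544547729031
sn(u+v) = (sn u·cn v·dn v + sn v·cn u·dn u)/D = 0.951202160933271/0.9750544547729031 = 0.9755374751401064
cn(u+v) = (cn u·cn v − sn u·sn v·dn u·dn v)/D = 0.214349338250341/0.9750544547729031 = 0.2198331972138565
dn(u+v) = (dn u·dn v − m·sn u·sn v·cn u·cn v)/D = 0.9393759398929663/0.9750544547729031 = 0.9634086950679625

sn(u+v)=0.975537475 cn(u+v)=0.219833197 dn(u+v)=0.963408695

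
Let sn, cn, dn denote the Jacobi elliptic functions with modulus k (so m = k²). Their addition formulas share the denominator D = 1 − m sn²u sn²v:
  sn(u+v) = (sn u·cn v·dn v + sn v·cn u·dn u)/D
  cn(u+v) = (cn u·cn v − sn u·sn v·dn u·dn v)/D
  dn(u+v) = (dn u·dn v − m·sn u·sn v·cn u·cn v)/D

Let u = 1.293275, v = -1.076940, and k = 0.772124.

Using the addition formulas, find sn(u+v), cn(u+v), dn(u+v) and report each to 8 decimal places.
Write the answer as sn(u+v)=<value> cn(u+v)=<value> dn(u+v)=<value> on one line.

sn(u+v)=0.21367929 cn(u+v)=0.97690386 dn(u+v)=0.98629576

sn u = 0.9083180182937279, cn u = 0.4182802620767025, dn u = 0.7128326745362259
sn v = -0.8301104102968401, cn v = 0.5575990555200141, dn v = 0.7675841600825077
m = k² = 0.596175471376
D = 1 − m·sn²u·sn²v = 0.6610608912477156
sn(u+v) = (sn u·cn v·dn v + sn v·cn u·dn u)/D = 0.1412550233795319/0.6610608912477156 = 0.2136792922553941
cn(u+v) = (cn u·cn v − sn u·sn v·dn u·dn v)/D = 0.6457929391897003/0.6610608912477156 = 0.9769038642882082
dn(u+v) = (dn u·dn v − m·sn u·sn v·cn u·cn v)/D = 0.6520015519219495/0.6610608912477156 = 0.9862957566455534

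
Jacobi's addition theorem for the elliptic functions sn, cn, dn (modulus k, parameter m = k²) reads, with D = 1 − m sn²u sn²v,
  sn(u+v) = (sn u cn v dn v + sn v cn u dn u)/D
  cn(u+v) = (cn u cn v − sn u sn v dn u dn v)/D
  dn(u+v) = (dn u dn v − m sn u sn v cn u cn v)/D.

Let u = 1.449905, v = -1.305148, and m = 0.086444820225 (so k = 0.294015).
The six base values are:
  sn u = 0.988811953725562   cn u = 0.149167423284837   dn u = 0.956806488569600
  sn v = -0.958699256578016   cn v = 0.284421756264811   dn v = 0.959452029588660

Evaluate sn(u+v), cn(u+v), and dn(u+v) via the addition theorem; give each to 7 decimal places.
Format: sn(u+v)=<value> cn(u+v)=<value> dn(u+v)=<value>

sn(u+v)=0.1442089 cn(u+v)=0.9895473 dn(u+v)=0.9991007

m = k² = 0.086444820225
D = 1 − m·sn²u·sn²v = 0.9223160728058506
sn(u+v) = (sn u·cn v·dn v + sn v·cn u·dn u)/D = 0.1330061998249882/0.9223160728058506 = 0.1442089146515245
cn(u+v) = (cn u·cn v − sn u·sn v·dn u·dn v)/D = 0.9126753469685277/0.9223160728058506 = 0.9895472646291481
dn(u+v) = (dn u·dn v − m·sn u·sn v·cn u·cn v)/D = 0.9214866646712535/0.9223160728058506 = 0.9991007332962615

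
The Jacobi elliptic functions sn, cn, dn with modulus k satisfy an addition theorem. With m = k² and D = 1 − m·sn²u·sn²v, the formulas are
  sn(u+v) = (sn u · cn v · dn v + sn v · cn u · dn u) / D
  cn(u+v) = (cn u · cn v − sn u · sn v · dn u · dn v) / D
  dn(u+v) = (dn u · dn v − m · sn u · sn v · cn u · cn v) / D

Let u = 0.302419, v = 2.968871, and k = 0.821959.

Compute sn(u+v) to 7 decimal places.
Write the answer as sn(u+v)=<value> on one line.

sn u = 0.2949180726398417, cn u = 0.9555225431304073, dn u = 0.9701737568228503
sn v = 0.8375260826160949, cn v = -0.5463973471181372, dn v = 0.7253197768758342
m = k² = 0.675616597681
D = 1 − m·sn²u·sn²v = 0.9587807803020314
sn(u+v) = (sn u·cn v·dn v + sn v·cn u·dn u)/D = 0.6595260463798688/0.9587807803020314 = 0.6878799199250817

sn(u+v)=0.6878799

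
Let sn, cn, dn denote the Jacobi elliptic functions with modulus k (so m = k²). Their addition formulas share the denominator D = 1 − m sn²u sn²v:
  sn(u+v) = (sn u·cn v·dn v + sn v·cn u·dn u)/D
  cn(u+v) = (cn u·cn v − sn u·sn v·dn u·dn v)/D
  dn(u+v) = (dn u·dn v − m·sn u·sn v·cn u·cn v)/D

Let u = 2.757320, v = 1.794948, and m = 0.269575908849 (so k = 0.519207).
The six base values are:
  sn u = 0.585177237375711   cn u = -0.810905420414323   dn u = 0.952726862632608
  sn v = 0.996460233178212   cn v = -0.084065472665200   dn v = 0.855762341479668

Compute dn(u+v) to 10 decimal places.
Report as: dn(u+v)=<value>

dn(u+v)=0.8857822291

m = k² = 0.269575908849
D = 1 − m·sn²u·sn²v = 0.9083408406715264
dn(u+v) = (dn u·dn v − m·sn u·sn v·cn u·cn v)/D = 0.8045921746328285/0.9083408406715264 = 0.8857822291002596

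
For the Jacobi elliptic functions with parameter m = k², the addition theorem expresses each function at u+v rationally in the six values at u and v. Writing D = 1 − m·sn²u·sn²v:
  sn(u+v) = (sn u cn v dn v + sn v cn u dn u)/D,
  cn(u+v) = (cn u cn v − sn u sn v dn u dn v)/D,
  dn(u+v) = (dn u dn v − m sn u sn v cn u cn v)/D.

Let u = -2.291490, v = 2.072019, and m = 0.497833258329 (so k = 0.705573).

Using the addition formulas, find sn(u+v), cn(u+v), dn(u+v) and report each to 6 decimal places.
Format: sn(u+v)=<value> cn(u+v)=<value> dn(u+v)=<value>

sn u = -0.9504315710111382, cn u = -0.3109338013553686, dn u = 0.7418201775833473
sn v = 0.9878001776146093, cn v = -0.1557267128804378, dn v = 0.7171050139168118
m = k² = 0.497833258329
D = 1 − m·sn²u·sn²v = 0.5612028332115461
sn(u+v) = (sn u·cn v·dn v + sn v·cn u·dn u)/D = -0.1217060128493329/0.5612028332115461 = -0.2168663549912188
cn(u+v) = (cn u·cn v − sn u·sn v·dn u·dn v)/D = 0.5478469370554009/0.5612028332115461 = 0.9762013030481073
dn(u+v) = (dn u·dn v − m·sn u·sn v·cn u·cn v)/D = 0.5545940296888684/0.5612028332115461 = 0.9882238593043836

sn(u+v)=-0.216866 cn(u+v)=0.976201 dn(u+v)=0.988224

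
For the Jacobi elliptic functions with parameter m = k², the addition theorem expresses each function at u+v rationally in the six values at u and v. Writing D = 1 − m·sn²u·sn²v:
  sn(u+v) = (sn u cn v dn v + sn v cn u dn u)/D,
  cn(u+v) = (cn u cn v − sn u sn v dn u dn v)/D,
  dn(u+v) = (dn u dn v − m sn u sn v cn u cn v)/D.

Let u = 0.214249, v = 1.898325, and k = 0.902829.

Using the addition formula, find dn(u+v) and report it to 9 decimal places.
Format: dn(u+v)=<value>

dn(u+v)=0.435703286

sn u = 0.2113222478356308, cn u = 0.9774164453137139, dn u = 0.9816312927387285
sn v = 0.9850236405799837, cn v = 0.1724193362084286, dn v = 0.4573089153461887
m = k² = 0.815100203241
D = 1 − m·sn²u·sn²v = 0.9646821097969481
dn(u+v) = (dn u·dn v − m·sn u·sn v·cn u·cn v)/D = 0.4203151647993996/0.9646821097969481 = 0.435703285601378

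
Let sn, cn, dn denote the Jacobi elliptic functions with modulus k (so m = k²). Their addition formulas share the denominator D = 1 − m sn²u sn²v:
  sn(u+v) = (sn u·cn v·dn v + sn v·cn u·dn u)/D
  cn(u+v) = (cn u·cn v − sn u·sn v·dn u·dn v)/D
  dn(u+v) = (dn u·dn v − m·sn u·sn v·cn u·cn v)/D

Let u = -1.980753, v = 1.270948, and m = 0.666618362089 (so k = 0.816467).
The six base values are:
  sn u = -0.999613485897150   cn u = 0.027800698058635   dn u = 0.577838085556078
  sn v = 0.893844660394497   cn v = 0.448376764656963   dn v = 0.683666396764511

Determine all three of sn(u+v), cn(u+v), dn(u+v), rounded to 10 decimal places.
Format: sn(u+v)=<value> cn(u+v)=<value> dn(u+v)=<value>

m = k² = 0.666618362089
D = 1 − m·sn²u·sn²v = 0.4678113775198855
sn(u+v) = (sn u·cn v·dn v + sn v·cn u·dn u)/D = -0.2920626543099733/0.4678113775198855 = -0.6243171251164332
cn(u+v) = (cn u·cn v − sn u·sn v·dn u·dn v)/D = 0.3654406804044479/0.4678113775198855 = 0.7811709974687693
dn(u+v) = (dn u·dn v − m·sn u·sn v·cn u·cn v)/D = 0.4024730334459251/0.4678113775198855 = 0.860331861913335

sn(u+v)=-0.6243171251 cn(u+v)=0.7811709975 dn(u+v)=0.8603318619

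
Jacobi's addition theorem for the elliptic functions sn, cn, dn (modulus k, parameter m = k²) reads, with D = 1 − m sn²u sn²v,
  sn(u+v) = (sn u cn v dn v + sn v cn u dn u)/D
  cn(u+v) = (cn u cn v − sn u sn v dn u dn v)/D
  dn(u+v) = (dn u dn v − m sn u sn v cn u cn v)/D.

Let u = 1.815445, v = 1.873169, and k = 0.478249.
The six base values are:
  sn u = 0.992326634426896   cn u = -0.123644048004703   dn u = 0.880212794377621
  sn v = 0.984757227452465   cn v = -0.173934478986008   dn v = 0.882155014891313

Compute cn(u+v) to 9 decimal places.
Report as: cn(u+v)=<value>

m = k² = 0.228722106001
D = 1 − m·sn²u·sn²v = 0.7815883542362301
cn(u+v) = (cn u·cn v − sn u·sn v·dn u·dn v)/D = -0.73727497027162/0.7815883542362301 = -0.9433034234396784

cn(u+v)=-0.943303423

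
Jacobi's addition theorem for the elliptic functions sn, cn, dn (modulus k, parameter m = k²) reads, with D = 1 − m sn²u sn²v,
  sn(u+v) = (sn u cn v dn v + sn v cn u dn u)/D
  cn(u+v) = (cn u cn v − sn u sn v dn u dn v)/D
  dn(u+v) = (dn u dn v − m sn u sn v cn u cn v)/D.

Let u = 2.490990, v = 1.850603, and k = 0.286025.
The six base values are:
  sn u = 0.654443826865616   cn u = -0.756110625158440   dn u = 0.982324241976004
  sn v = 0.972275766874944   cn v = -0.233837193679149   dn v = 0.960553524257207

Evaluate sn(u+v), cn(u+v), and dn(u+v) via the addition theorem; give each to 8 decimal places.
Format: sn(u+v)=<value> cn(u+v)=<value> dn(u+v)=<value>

m = k² = 0.081810300625
D = 1 − m·sn²u·sn²v = 0.9668768476200651
sn(u+v) = (sn u·cn v·dn v + sn v·cn u·dn u)/D = -0.8691504223153414/0.9668768476200651 = -0.8989256744069588
cn(u+v) = (cn u·cn v − sn u·sn v·dn u·dn v)/D = -0.4235898745871748/0.9668768476200651 = -0.4381011662755469
dn(u+v) = (dn u·dn v − m·sn u·sn v·cn u·cn v)/D = 0.9343711790233568/0.9668768476200651 = 0.9663807560634843

sn(u+v)=-0.89892567 cn(u+v)=-0.43810117 dn(u+v)=0.96638076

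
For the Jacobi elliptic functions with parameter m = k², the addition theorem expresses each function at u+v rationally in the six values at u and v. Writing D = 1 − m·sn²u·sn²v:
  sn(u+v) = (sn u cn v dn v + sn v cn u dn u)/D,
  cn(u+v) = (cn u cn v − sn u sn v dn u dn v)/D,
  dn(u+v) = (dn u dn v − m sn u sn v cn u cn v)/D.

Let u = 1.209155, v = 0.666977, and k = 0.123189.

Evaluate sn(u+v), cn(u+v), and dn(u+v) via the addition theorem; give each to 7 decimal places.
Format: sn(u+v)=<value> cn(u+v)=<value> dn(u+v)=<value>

sn u = 0.934133291532602, cn u = 0.3569243528402999, dn u = 0.9933568124251473
sn v = 0.6180742941204871, cn v = 0.7861196899629608, dn v = 0.9970971403888483
m = k² = 0.015175529721
D = 1 − m·sn²u·sn²v = 0.9949412534292012
sn(u+v) = (sn u·cn v·dn v + sn v·cn u·dn u)/D = 0.9513491278749844/0.9949412534292012 = 0.9561862316956196
cn(u+v) = (cn u·cn v − sn u·sn v·dn u·dn v)/D = -0.2912781053680083/0.9949412534292012 = -0.292759099458464
dn(u+v) = (dn u·dn v − m·sn u·sn v·cn u·cn v)/D = 0.9880148047944804/0.9949412534292012 = 0.9930383340615863

sn(u+v)=0.9561862 cn(u+v)=-0.2927591 dn(u+v)=0.9930383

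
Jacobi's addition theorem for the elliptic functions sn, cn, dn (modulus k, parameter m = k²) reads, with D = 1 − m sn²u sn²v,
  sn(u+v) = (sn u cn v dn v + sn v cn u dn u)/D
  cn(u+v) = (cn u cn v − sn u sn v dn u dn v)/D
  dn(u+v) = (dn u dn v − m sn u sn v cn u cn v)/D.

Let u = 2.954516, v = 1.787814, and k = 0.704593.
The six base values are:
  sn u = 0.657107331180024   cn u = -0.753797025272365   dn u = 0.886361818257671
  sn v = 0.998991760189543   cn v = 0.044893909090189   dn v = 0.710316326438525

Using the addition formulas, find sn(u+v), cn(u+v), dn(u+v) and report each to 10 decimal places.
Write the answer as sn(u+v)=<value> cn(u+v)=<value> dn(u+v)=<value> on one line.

m = k² = 0.496451295649
D = 1 − m·sn²u·sn²v = 0.7860693130258984
sn(u+v) = (sn u·cn v·dn v + sn v·cn u·dn u)/D = -0.6465088451075788/0.7860693130258984 = -0.8224578092470052
cn(u+v) = (cn u·cn v − sn u·sn v·dn u·dn v)/D = -0.4471367554548301/0.7860693130258984 = -0.5688261175514155
dn(u+v) = (dn u·dn v − m·sn u·sn v·cn u·cn v)/D = 0.6406257772840546/0.7860693130258984 = 0.8149736501200221

sn(u+v)=-0.8224578092 cn(u+v)=-0.5688261176 dn(u+v)=0.8149736501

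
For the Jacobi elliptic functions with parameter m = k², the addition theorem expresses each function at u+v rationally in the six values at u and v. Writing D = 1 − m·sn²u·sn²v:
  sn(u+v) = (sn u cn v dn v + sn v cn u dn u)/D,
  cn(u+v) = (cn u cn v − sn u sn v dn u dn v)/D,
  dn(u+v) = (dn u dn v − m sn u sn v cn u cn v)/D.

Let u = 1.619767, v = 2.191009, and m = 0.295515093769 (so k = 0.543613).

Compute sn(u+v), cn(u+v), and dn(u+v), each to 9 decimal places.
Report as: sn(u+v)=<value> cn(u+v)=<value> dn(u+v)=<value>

sn(u+v)=-0.375961156 cn(u+v)=-0.926635424 dn(u+v)=0.978892175

sn u = 0.9970493991625818, cn u = 0.07676259264469006, dn u = 0.8403726718721256
sn v = 0.9182773274100165, cn v = -0.395937810728803, dn v = 0.8664939971209754
m = k² = 0.295515093769
D = 1 − m·sn²u·sn²v = 0.7522801871488941
sn(u+v) = (sn u·cn v·dn v + sn v·cn u·dn u)/D = -0.2828281287046526/0.7522801871488941 = -0.3759611558780481
cn(u+v) = (cn u·cn v − sn u·sn v·dn u·dn v)/D = -0.6970894702907221/0.7522801871488941 = -0.9266354241398512
dn(u+v) = (dn u·dn v − m·sn u·sn v·cn u·cn v)/D = 0.7364011884567676/0.7522801871488941 = 0.9788921747995157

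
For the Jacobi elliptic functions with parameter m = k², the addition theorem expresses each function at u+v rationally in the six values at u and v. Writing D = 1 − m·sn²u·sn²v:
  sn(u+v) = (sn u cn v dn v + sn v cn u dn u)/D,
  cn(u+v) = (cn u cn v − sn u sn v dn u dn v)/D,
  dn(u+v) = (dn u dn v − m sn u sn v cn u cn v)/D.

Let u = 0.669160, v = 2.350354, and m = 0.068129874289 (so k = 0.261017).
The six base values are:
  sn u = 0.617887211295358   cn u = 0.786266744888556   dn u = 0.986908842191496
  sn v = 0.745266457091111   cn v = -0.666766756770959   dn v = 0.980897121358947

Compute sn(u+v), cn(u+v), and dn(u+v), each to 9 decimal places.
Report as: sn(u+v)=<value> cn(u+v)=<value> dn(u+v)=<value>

m = k² = 0.068129874289
D = 1 − m·sn²u·sn²v = 0.985552950841446
sn(u+v) = (sn u·cn v·dn v + sn v·cn u·dn u)/D = 0.1741905768812791/0.985552950841446 = 0.1767440062277309
cn(u+v) = (cn u·cn v − sn u·sn v·dn u·dn v)/D = -0.9700372476549799/0.985552950841446 = -0.9842568548212259
dn(u+v) = (dn u·dn v − m·sn u·sn v·cn u·cn v)/D = 0.9845036302315915/0.985552950841446 = 0.998935297581973

sn(u+v)=0.176744006 cn(u+v)=-0.984256855 dn(u+v)=0.998935298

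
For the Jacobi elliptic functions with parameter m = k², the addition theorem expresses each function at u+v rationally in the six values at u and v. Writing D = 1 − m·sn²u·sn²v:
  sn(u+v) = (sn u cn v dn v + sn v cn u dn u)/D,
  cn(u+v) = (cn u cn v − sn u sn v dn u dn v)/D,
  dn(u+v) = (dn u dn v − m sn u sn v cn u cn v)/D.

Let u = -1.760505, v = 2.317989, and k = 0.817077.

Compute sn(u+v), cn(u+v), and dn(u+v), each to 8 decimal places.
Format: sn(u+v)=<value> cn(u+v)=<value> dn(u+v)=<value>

sn(u+v)=0.51371551 cn(u+v)=0.85796059 dn(u+v)=0.90764202

sn u = -0.9877402694367582, cn u = 0.1561062462971942, dn u = 0.5904696339546095
sn v = 0.9860149524569265, cn v = -0.1666568736397184, dn v = 0.5923916382191395
m = k² = 0.667614823929
D = 1 − m·sn²u·sn²v = 0.3667451961192905
sn(u+v) = (sn u·cn v·dn v + sn v·cn u·dn u)/D = 0.1884026949328756/0.3667451961192905 = 0.513715508550504
cn(u+v) = (cn u·cn v − sn u·sn v·dn u·dn v)/D = 0.3146529253298094/0.3667451961192905 = 0.8579605913296351
dn(u+v) = (dn u·dn v − m·sn u·sn v·cn u·cn v)/D = 0.3328733490637926/0.3667451961192905 = 0.9076420157266888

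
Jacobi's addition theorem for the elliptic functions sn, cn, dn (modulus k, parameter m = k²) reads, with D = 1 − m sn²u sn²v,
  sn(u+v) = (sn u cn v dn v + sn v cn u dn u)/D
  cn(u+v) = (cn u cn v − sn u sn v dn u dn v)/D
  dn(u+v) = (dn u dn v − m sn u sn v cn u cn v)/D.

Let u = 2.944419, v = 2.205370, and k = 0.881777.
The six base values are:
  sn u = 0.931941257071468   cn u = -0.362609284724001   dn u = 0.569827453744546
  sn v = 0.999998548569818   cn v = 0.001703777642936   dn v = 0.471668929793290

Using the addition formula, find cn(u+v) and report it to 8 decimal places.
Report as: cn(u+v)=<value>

cn(u+v)=-0.77330187

m = k² = 0.777530677729
D = 1 − m·sn²u·sn²v = 0.3247052873315157
cn(u+v) = (cn u·cn v − sn u·sn v·dn u·dn v)/D = -0.2510952054259692/0.3247052873315157 = -0.7733018685636845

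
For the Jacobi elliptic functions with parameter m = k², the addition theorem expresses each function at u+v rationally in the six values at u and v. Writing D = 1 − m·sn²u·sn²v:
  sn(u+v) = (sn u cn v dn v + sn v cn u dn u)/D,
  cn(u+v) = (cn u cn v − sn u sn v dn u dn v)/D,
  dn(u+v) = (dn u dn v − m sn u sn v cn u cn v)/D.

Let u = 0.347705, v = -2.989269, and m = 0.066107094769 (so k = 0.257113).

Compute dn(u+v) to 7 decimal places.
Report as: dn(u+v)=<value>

dn(u+v)=0.9908627

sn u = 0.3403161305459392, cn u = 0.9403110821904841, dn u = 0.9961645457840414
sn v = -0.2047147040909512, cn v = -0.9788216844394868, dn v = 0.9986138275609565
m = k² = 0.066107094769
D = 1 − m·sn²u·sn²v = 0.9996791432231041
dn(u+v) = (dn u·dn v − m·sn u·sn v·cn u·cn v)/D = 0.9905447742378545/0.9996791432231041 = 0.9908626992498822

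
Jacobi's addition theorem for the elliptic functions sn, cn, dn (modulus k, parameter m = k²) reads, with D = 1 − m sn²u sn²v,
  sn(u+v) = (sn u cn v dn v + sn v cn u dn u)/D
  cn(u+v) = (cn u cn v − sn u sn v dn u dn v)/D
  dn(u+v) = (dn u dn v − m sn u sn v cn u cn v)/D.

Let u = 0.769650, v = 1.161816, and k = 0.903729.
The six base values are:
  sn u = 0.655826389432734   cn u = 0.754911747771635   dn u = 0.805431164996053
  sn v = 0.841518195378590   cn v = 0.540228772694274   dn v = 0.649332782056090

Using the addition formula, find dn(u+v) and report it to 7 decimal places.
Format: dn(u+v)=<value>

dn(u+v)=0.4514786

m = k² = 0.816726105441
D = 1 − m·sn²u·sn²v = 0.751239606596333
dn(u+v) = (dn u·dn v − m·sn u·sn v·cn u·cn v)/D = 0.3391686394522996/0.751239606596333 = 0.4514786447282547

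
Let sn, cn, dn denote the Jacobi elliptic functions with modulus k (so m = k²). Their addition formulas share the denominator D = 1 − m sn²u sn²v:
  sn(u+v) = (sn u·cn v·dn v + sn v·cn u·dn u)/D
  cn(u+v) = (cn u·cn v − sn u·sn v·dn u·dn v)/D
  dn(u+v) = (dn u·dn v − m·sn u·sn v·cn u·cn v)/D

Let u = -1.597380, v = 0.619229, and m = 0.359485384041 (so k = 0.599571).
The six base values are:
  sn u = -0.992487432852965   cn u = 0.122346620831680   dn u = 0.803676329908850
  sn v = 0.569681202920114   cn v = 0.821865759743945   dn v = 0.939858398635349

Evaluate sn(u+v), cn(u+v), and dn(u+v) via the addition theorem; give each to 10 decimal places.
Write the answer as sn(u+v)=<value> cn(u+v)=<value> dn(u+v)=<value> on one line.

sn(u+v)=-0.8028870126 cn(u+v)=0.5961312314 dn(u+v)=0.8765077386

m = k² = 0.359485384041
D = 1 − m·sn²u·sn²v = 0.8850801501814032
sn(u+v) = (sn u·cn v·dn v + sn v·cn u·dn u)/D = -0.7106193576941288/0.8850801501814032 = -0.802887012603867
cn(u+v) = (cn u·cn v − sn u·sn v·dn u·dn v)/D = 0.5276239197719518/0.8850801501814032 = 0.5961312313509819
dn(u+v) = (dn u·dn v − m·sn u·sn v·cn u·cn v)/D = 0.7757796009146775/0.8850801501814032 = 0.8765077385993531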